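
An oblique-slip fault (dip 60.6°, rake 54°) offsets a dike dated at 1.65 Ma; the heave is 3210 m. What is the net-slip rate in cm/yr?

dip-slip = heave / cos(dip) = 3210 / cos(60.6°) = 6539 m
net slip = dip-slip / sin(rake) = 6539 / sin(54°) = 8083 m
rate = 8083 m / 1.65 Ma = 0.00490 m/yr = 0.490 cm/yr

0.490 cm/yr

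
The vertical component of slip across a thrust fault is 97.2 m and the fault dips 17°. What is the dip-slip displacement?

332 m

dip-slip = throw / sin(dip) = 97.2 / sin(17°) = 332 m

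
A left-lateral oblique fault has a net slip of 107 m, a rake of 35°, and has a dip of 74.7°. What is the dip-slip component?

dip-slip = net slip × sin(rake) = 107 m × sin(35°) = 61.4 m

61.4 m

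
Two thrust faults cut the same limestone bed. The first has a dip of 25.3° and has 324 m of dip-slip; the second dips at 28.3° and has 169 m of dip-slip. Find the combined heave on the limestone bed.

heave_A = 324 × cos(25.3°) = 292.9 m
heave_B = 169 × cos(28.3°) = 148.8 m
total = 292.9 + 148.8 = 442 m

442 m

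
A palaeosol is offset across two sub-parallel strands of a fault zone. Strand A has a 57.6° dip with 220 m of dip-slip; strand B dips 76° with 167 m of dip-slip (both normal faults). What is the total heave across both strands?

158 m

heave_A = 220 × cos(57.6°) = 117.9 m
heave_B = 167 × cos(76°) = 40.40 m
total = 117.9 + 40.40 = 158 m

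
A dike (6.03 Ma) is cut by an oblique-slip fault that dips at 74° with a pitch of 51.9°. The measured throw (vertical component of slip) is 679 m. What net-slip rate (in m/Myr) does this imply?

149 m/Myr

dip-slip = throw / sin(dip) = 679 / sin(74°) = 706.4 m
net slip = dip-slip / sin(rake) = 706.4 / sin(51.9°) = 897.6 m
rate = 897.6 m / 6.03 Ma = 0.000149 m/yr = 149 m/Myr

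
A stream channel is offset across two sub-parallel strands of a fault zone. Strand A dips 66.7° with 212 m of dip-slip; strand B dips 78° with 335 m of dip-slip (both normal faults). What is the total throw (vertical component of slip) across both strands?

522 m

throw_A = 212 × sin(66.7°) = 194.7 m
throw_B = 335 × sin(78°) = 327.7 m
total = 194.7 + 327.7 = 522 m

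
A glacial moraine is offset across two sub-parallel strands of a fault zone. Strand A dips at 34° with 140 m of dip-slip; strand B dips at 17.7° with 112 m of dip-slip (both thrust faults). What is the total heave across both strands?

223 m

heave_A = 140 × cos(34°) = 116.1 m
heave_B = 112 × cos(17.7°) = 106.7 m
total = 116.1 + 106.7 = 223 m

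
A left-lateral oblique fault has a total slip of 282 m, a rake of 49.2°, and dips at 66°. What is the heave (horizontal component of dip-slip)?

dip-slip = net slip × sin(rake) = 282 m × sin(49.2°) = 213.5 m
heave = dip-slip × cos(dip) = 213.5 × cos(66°) = 86.8 m

86.8 m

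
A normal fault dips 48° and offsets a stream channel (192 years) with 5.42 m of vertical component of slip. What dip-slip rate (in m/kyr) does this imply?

38 m/kyr

dip-slip = throw / sin(dip) = 5.42 m / sin(48°) = 7.293 m
rate = 7.293 m / 192 years = 0.0380 m/yr = 38 m/kyr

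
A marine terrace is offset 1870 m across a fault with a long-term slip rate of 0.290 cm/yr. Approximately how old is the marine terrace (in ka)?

age = offset / rate = 1870 m / (0.290 cm/yr) = 645000 yr = 645 ka

645 ka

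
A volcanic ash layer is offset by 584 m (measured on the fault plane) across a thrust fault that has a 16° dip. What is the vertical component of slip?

161 m

throw = dip-slip × sin(dip) = 584 m × sin(16°) = 161 m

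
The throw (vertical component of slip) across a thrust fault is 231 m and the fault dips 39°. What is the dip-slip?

367 m

dip-slip = throw / sin(dip) = 231 / sin(39°) = 367 m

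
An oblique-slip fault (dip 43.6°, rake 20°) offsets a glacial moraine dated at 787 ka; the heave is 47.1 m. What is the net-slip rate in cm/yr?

dip-slip = heave / cos(dip) = 47.1 / cos(43.6°) = 65.04 m
net slip = dip-slip / sin(rake) = 65.04 / sin(20°) = 190.2 m
rate = 190.2 m / 787 ka = 0.000242 m/yr = 0.0242 cm/yr

0.0242 cm/yr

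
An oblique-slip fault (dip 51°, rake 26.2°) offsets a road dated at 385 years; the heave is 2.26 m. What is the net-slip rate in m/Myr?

21100 m/Myr

dip-slip = heave / cos(dip) = 2.26 / cos(51°) = 3.591 m
net slip = dip-slip / sin(rake) = 3.591 / sin(26.2°) = 8.134 m
rate = 8.134 m / 385 years = 0.0211 m/yr = 21100 m/Myr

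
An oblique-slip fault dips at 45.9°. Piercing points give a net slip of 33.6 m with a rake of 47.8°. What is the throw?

17.9 m

dip-slip = net slip × sin(rake) = 33.6 m × sin(47.8°) = 24.89 m
throw = dip-slip × sin(dip) = 24.89 × sin(45.9°) = 17.9 m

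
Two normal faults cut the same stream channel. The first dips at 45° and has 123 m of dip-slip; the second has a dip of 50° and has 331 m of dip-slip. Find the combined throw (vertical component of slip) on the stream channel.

throw_A = 123 × sin(45°) = 86.97 m
throw_B = 331 × sin(50°) = 253.6 m
total = 86.97 + 253.6 = 341 m

341 m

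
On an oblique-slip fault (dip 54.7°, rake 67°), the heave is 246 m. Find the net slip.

462 m

dip-slip = heave / cos(dip) = 246 / cos(54.7°) = 425.7 m
net slip = dip-slip / sin(rake) = 425.7 / sin(67°) = 462 m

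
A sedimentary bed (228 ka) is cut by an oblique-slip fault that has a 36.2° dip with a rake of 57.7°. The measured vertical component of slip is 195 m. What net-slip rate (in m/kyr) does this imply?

dip-slip = throw / sin(dip) = 195 / sin(36.2°) = 330.2 m
net slip = dip-slip / sin(rake) = 330.2 / sin(57.7°) = 390.6 m
rate = 390.6 m / 228 ka = 0.00171 m/yr = 1.71 m/kyr

1.71 m/kyr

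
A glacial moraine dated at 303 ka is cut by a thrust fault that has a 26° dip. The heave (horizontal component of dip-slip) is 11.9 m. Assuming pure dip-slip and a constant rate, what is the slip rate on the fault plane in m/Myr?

dip-slip = heave / cos(dip) = 11.9 m / cos(26°) = 13.24 m
rate = 13.24 m / 303 ka = 0.0000437 m/yr = 43.7 m/Myr

43.7 m/Myr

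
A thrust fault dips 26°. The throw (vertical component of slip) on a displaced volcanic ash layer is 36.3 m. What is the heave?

heave = throw / tan(dip) = 36.3 / tan(26°) = 74.4 m

74.4 m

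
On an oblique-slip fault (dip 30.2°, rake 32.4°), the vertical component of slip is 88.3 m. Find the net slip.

328 m

dip-slip = throw / sin(dip) = 88.3 / sin(30.2°) = 175.5 m
net slip = dip-slip / sin(rake) = 175.5 / sin(32.4°) = 328 m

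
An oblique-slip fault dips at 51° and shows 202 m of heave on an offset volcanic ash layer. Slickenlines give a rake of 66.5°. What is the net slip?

dip-slip = heave / cos(dip) = 202 / cos(51°) = 321 m
net slip = dip-slip / sin(rake) = 321 / sin(66.5°) = 350 m

350 m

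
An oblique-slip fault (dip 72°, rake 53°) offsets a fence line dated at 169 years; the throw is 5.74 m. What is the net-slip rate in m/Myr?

dip-slip = throw / sin(dip) = 5.74 / sin(72°) = 6.035 m
net slip = dip-slip / sin(rake) = 6.035 / sin(53°) = 7.557 m
rate = 7.557 m / 169 years = 0.0447 m/yr = 44700 m/Myr

44700 m/Myr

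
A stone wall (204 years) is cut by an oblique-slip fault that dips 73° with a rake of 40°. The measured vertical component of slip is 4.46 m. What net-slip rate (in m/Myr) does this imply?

dip-slip = throw / sin(dip) = 4.46 / sin(73°) = 4.664 m
net slip = dip-slip / sin(rake) = 4.664 / sin(40°) = 7.256 m
rate = 7.256 m / 204 years = 0.0356 m/yr = 35600 m/Myr

35600 m/Myr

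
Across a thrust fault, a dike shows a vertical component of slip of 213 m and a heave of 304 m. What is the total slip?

net slip = √(throw² + heave²) = √(213² + 304²) = 371 m

371 m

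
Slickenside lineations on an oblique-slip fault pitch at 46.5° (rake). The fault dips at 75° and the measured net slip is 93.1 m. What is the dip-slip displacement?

67.5 m

dip-slip = net slip × sin(rake) = 93.1 m × sin(46.5°) = 67.5 m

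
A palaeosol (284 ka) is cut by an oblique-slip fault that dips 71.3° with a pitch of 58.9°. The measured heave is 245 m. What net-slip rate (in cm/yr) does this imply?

0.314 cm/yr

dip-slip = heave / cos(dip) = 245 / cos(71.3°) = 764.2 m
net slip = dip-slip / sin(rake) = 764.2 / sin(58.9°) = 892.4 m
rate = 892.4 m / 284 ka = 0.00314 m/yr = 0.314 cm/yr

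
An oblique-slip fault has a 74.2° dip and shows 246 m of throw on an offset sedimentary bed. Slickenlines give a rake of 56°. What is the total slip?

308 m

dip-slip = throw / sin(dip) = 246 / sin(74.2°) = 255.7 m
net slip = dip-slip / sin(rake) = 255.7 / sin(56°) = 308 m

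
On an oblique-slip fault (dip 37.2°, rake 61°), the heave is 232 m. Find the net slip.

dip-slip = heave / cos(dip) = 232 / cos(37.2°) = 291.3 m
net slip = dip-slip / sin(rake) = 291.3 / sin(61°) = 333 m

333 m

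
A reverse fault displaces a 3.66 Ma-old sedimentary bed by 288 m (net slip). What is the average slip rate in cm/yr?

0.00787 cm/yr

rate = 288 m / 3.66 Ma = 0.0000787 m/yr = 0.00787 cm/yr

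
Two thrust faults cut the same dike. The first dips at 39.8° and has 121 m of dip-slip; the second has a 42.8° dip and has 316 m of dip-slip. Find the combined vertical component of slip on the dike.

292 m

throw_A = 121 × sin(39.8°) = 77.45 m
throw_B = 316 × sin(42.8°) = 214.7 m
total = 77.45 + 214.7 = 292 m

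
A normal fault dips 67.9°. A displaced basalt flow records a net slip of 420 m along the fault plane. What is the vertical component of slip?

389 m

throw = dip-slip × sin(dip) = 420 m × sin(67.9°) = 389 m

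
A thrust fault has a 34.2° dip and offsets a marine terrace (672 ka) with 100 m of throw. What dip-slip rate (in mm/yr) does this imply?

0.265 mm/yr

dip-slip = throw / sin(dip) = 100 m / sin(34.2°) = 177.9 m
rate = 177.9 m / 672 ka = 0.000265 m/yr = 0.265 mm/yr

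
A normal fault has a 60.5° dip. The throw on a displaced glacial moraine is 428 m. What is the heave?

heave = throw / tan(dip) = 428 / tan(60.5°) = 242 m

242 m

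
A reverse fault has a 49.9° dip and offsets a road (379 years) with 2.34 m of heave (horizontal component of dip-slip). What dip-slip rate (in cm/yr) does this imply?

dip-slip = heave / cos(dip) = 2.34 m / cos(49.9°) = 3.633 m
rate = 3.633 m / 379 years = 0.00959 m/yr = 0.959 cm/yr

0.959 cm/yr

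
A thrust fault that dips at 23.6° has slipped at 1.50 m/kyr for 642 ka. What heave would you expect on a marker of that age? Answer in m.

dip-slip = rate × time = 1.50 m/kyr × 642 ka = 963 m
heave = dip-slip × cos(dip) = 963 × cos(23.6°) = 882 m

882 m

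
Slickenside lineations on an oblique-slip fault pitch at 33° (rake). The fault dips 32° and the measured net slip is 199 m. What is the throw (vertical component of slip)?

57.4 m

dip-slip = net slip × sin(rake) = 199 m × sin(33°) = 108.4 m
throw = dip-slip × sin(dip) = 108.4 × sin(32°) = 57.4 m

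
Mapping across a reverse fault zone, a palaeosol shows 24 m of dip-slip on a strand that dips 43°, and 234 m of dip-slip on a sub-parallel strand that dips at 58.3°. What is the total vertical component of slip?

215 m

throw_A = 24 × sin(43°) = 16.37 m
throw_B = 234 × sin(58.3°) = 199.1 m
total = 16.37 + 199.1 = 215 m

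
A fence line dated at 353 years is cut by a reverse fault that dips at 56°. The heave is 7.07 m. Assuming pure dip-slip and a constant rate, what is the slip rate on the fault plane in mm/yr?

35.8 mm/yr

dip-slip = heave / cos(dip) = 7.07 m / cos(56°) = 12.64 m
rate = 12.64 m / 353 years = 0.0358 m/yr = 35.8 mm/yr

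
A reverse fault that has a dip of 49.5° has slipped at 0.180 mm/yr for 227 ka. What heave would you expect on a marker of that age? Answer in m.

dip-slip = rate × time = 0.180 mm/yr × 227 ka = 40.86 m
heave = dip-slip × cos(dip) = 40.86 × cos(49.5°) = 26.5 m

26.5 m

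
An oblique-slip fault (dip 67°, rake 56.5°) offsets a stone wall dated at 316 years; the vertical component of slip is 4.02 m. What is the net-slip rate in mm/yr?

dip-slip = throw / sin(dip) = 4.02 / sin(67°) = 4.367 m
net slip = dip-slip / sin(rake) = 4.367 / sin(56.5°) = 5.237 m
rate = 5.237 m / 316 years = 0.0166 m/yr = 16.6 mm/yr

16.6 mm/yr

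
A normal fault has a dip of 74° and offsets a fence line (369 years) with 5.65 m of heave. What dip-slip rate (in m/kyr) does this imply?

dip-slip = heave / cos(dip) = 5.65 m / cos(74°) = 20.50 m
rate = 20.50 m / 369 years = 0.0555 m/yr = 55.5 m/kyr

55.5 m/kyr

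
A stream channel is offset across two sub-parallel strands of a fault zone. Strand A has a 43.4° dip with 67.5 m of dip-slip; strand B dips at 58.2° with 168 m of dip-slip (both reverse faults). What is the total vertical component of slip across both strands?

throw_A = 67.5 × sin(43.4°) = 46.38 m
throw_B = 168 × sin(58.2°) = 142.8 m
total = 46.38 + 142.8 = 189 m

189 m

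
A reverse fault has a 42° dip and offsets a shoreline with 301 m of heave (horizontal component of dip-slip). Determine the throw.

throw = heave × tan(dip) = 301 × tan(42°) = 271 m

271 m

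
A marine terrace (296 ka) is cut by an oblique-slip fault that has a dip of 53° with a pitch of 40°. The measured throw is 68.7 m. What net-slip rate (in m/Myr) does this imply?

dip-slip = throw / sin(dip) = 68.7 / sin(53°) = 86.02 m
net slip = dip-slip / sin(rake) = 86.02 / sin(40°) = 133.8 m
rate = 133.8 m / 296 ka = 0.000452 m/yr = 452 m/Myr

452 m/Myr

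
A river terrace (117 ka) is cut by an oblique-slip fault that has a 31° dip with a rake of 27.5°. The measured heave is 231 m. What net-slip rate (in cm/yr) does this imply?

dip-slip = heave / cos(dip) = 231 / cos(31°) = 269.5 m
net slip = dip-slip / sin(rake) = 269.5 / sin(27.5°) = 583.6 m
rate = 583.6 m / 117 ka = 0.00499 m/yr = 0.499 cm/yr

0.499 cm/yr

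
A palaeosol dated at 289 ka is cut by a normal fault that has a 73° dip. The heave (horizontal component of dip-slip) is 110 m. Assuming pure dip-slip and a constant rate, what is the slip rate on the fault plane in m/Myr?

dip-slip = heave / cos(dip) = 110 m / cos(73°) = 376.2 m
rate = 376.2 m / 289 ka = 0.00130 m/yr = 1300 m/Myr

1300 m/Myr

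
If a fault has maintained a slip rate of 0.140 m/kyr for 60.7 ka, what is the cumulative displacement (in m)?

8.50 m

slip = rate × time = 0.140 m/kyr × 60.7 ka = 8.50 m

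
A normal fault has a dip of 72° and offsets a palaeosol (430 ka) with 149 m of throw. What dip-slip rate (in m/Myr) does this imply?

364 m/Myr

dip-slip = throw / sin(dip) = 149 m / sin(72°) = 156.7 m
rate = 156.7 m / 430 ka = 0.000364 m/yr = 364 m/Myr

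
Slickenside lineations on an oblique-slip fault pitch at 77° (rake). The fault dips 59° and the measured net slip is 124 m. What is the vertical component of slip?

dip-slip = net slip × sin(rake) = 124 m × sin(77°) = 120.8 m
throw = dip-slip × sin(dip) = 120.8 × sin(59°) = 104 m

104 m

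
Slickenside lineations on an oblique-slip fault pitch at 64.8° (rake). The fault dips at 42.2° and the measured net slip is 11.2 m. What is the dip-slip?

10.1 m

dip-slip = net slip × sin(rake) = 11.2 m × sin(64.8°) = 10.1 m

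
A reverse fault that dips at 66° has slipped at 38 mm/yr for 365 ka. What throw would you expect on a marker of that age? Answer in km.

12.7 km

dip-slip = rate × time = 38 mm/yr × 365 ka = 13870 m
throw = dip-slip × sin(dip) = 13870 × sin(66°) = 12700 m = 12.7 km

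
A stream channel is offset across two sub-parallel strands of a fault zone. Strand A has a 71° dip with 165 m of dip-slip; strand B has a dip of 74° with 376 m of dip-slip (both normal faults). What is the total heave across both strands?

heave_A = 165 × cos(71°) = 53.72 m
heave_B = 376 × cos(74°) = 103.6 m
total = 53.72 + 103.6 = 157 m

157 m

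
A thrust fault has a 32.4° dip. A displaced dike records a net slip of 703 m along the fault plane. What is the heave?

heave = dip-slip × cos(dip) = 703 m × cos(32.4°) = 594 m

594 m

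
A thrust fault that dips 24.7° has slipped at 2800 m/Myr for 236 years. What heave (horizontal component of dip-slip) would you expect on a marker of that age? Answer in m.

dip-slip = rate × time = 2800 m/Myr × 236 years = 0.6608 m
heave = dip-slip × cos(dip) = 0.6608 × cos(24.7°) = 0.600 m

0.600 m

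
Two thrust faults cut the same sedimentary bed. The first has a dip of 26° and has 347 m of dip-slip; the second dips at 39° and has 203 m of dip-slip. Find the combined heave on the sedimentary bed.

heave_A = 347 × cos(26°) = 311.9 m
heave_B = 203 × cos(39°) = 157.8 m
total = 311.9 + 157.8 = 470 m

470 m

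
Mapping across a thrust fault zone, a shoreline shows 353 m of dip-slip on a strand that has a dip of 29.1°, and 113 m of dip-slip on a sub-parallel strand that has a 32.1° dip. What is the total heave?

heave_A = 353 × cos(29.1°) = 308.4 m
heave_B = 113 × cos(32.1°) = 95.72 m
total = 308.4 + 95.72 = 404 m

404 m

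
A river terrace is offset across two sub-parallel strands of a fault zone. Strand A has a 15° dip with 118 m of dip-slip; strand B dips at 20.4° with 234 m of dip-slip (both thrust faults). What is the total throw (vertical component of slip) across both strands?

112 m

throw_A = 118 × sin(15°) = 30.54 m
throw_B = 234 × sin(20.4°) = 81.57 m
total = 30.54 + 81.57 = 112 m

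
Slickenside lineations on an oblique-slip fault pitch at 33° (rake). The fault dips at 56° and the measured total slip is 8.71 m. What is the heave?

dip-slip = net slip × sin(rake) = 8.71 m × sin(33°) = 4.744 m
heave = dip-slip × cos(dip) = 4.744 × cos(56°) = 2.65 m

2.65 m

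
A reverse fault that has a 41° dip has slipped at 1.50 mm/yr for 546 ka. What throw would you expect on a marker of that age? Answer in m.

537 m

dip-slip = rate × time = 1.50 mm/yr × 546 ka = 819 m
throw = dip-slip × sin(dip) = 819 × sin(41°) = 537 m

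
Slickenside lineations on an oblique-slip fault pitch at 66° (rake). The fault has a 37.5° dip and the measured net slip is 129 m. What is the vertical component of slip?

71.7 m

dip-slip = net slip × sin(rake) = 129 m × sin(66°) = 117.8 m
throw = dip-slip × sin(dip) = 117.8 × sin(37.5°) = 71.7 m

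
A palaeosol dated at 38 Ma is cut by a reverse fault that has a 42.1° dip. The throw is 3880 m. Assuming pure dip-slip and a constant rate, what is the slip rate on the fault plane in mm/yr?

0.152 mm/yr

dip-slip = throw / sin(dip) = 3880 m / sin(42.1°) = 5787 m
rate = 5787 m / 38 Ma = 0.000152 m/yr = 0.152 mm/yr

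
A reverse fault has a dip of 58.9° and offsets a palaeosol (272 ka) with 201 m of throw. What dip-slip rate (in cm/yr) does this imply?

dip-slip = throw / sin(dip) = 201 m / sin(58.9°) = 234.7 m
rate = 234.7 m / 272 ka = 0.000863 m/yr = 0.0863 cm/yr

0.0863 cm/yr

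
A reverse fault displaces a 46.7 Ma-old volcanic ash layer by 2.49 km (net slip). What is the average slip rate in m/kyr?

rate = 2.49 km / 46.7 Ma = 0.0000533 m/yr = 0.0533 m/kyr

0.0533 m/kyr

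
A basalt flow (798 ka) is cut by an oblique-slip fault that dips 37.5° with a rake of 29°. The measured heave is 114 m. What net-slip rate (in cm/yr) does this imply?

0.0371 cm/yr

dip-slip = heave / cos(dip) = 114 / cos(37.5°) = 143.7 m
net slip = dip-slip / sin(rake) = 143.7 / sin(29°) = 296.4 m
rate = 296.4 m / 798 ka = 0.000371 m/yr = 0.0371 cm/yr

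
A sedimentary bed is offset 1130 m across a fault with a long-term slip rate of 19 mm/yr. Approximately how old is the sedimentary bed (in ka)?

59.5 ka

age = offset / rate = 1130 m / (19 mm/yr) = 59500 yr = 59.5 ka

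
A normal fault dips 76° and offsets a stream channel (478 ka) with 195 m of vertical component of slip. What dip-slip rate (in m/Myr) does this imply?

dip-slip = throw / sin(dip) = 195 m / sin(76°) = 201 m
rate = 201 m / 478 ka = 0.000420 m/yr = 420 m/Myr

420 m/Myr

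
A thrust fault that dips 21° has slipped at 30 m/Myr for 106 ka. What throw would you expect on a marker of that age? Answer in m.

dip-slip = rate × time = 30 m/Myr × 106 ka = 3.180 m
throw = dip-slip × sin(dip) = 3.180 × sin(21°) = 1.14 m

1.14 m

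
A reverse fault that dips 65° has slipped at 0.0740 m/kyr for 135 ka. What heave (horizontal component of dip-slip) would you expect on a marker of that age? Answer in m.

4.22 m

dip-slip = rate × time = 0.0740 m/kyr × 135 ka = 9.990 m
heave = dip-slip × cos(dip) = 9.990 × cos(65°) = 4.22 m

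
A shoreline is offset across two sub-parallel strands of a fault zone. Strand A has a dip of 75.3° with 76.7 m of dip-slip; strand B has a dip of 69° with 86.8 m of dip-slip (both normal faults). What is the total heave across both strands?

50.6 m

heave_A = 76.7 × cos(75.3°) = 19.46 m
heave_B = 86.8 × cos(69°) = 31.11 m
total = 19.46 + 31.11 = 50.6 m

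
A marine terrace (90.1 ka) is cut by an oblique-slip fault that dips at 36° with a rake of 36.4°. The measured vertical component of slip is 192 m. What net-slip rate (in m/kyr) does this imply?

6.11 m/kyr

dip-slip = throw / sin(dip) = 192 / sin(36°) = 326.6 m
net slip = dip-slip / sin(rake) = 326.6 / sin(36.4°) = 550.5 m
rate = 550.5 m / 90.1 ka = 0.00611 m/yr = 6.11 m/kyr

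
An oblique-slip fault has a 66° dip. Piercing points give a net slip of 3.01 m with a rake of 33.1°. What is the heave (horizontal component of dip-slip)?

dip-slip = net slip × sin(rake) = 3.01 m × sin(33.1°) = 1.644 m
heave = dip-slip × cos(dip) = 1.644 × cos(66°) = 0.669 m

0.669 m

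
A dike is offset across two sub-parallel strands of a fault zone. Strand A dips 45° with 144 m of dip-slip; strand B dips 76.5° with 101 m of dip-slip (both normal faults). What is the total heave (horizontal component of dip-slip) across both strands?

125 m

heave_A = 144 × cos(45°) = 101.8 m
heave_B = 101 × cos(76.5°) = 23.58 m
total = 101.8 + 23.58 = 125 m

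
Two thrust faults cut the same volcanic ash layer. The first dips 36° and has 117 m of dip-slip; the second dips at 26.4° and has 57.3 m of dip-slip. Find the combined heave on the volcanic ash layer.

146 m

heave_A = 117 × cos(36°) = 94.65 m
heave_B = 57.3 × cos(26.4°) = 51.32 m
total = 94.65 + 51.32 = 146 m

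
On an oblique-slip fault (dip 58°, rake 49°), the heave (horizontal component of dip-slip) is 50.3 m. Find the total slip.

126 m

dip-slip = heave / cos(dip) = 50.3 / cos(58°) = 94.92 m
net slip = dip-slip / sin(rake) = 94.92 / sin(49°) = 126 m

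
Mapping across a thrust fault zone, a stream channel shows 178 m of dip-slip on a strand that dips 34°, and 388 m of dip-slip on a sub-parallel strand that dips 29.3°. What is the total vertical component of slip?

289 m

throw_A = 178 × sin(34°) = 99.54 m
throw_B = 388 × sin(29.3°) = 189.9 m
total = 99.54 + 189.9 = 289 m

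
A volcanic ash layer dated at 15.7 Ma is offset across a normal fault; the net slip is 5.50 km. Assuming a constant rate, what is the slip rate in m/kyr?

rate = 5.50 km / 15.7 Ma = 0.000350 m/yr = 0.350 m/kyr

0.350 m/kyr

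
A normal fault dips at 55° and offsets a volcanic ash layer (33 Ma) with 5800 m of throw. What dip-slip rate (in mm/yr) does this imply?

dip-slip = throw / sin(dip) = 5800 m / sin(55°) = 7080 m
rate = 7080 m / 33 Ma = 0.000215 m/yr = 0.215 mm/yr

0.215 mm/yr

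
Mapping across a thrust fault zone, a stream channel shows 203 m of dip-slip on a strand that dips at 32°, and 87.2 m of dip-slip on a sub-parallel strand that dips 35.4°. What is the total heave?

243 m

heave_A = 203 × cos(32°) = 172.2 m
heave_B = 87.2 × cos(35.4°) = 71.08 m
total = 172.2 + 71.08 = 243 m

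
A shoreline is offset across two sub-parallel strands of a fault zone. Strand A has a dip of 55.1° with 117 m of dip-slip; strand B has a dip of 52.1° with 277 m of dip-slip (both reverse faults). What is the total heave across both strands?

heave_A = 117 × cos(55.1°) = 66.94 m
heave_B = 277 × cos(52.1°) = 170.2 m
total = 66.94 + 170.2 = 237 m

237 m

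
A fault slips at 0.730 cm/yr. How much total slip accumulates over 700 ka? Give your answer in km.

slip = rate × time = 0.730 cm/yr × 700 ka = 5110 m = 5.11 km

5.11 km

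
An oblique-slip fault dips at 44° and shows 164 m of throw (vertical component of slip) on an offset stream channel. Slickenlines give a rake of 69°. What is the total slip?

253 m

dip-slip = throw / sin(dip) = 164 / sin(44°) = 236.1 m
net slip = dip-slip / sin(rake) = 236.1 / sin(69°) = 253 m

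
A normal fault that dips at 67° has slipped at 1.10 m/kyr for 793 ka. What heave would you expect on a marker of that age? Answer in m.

341 m

dip-slip = rate × time = 1.10 m/kyr × 793 ka = 872.3 m
heave = dip-slip × cos(dip) = 872.3 × cos(67°) = 341 m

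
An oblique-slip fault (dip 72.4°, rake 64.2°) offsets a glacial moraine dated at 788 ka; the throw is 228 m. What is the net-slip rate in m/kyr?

dip-slip = throw / sin(dip) = 228 / sin(72.4°) = 239.2 m
net slip = dip-slip / sin(rake) = 239.2 / sin(64.2°) = 265.7 m
rate = 265.7 m / 788 ka = 0.000337 m/yr = 0.337 m/kyr

0.337 m/kyr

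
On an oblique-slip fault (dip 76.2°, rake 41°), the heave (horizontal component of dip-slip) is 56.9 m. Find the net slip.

dip-slip = heave / cos(dip) = 56.9 / cos(76.2°) = 238.5 m
net slip = dip-slip / sin(rake) = 238.5 / sin(41°) = 364 m

364 m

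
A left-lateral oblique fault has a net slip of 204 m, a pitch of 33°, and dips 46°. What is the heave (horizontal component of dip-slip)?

77.2 m

dip-slip = net slip × sin(rake) = 204 m × sin(33°) = 111.1 m
heave = dip-slip × cos(dip) = 111.1 × cos(46°) = 77.2 m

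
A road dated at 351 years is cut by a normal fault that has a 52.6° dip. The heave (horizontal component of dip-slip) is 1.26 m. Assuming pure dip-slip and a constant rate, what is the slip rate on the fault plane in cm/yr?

0.591 cm/yr

dip-slip = heave / cos(dip) = 1.26 m / cos(52.6°) = 2.074 m
rate = 2.074 m / 351 years = 0.00591 m/yr = 0.591 cm/yr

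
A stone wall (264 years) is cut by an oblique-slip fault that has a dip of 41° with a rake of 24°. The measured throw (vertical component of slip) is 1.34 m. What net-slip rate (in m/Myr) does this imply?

dip-slip = throw / sin(dip) = 1.34 / sin(41°) = 2.042 m
net slip = dip-slip / sin(rake) = 2.042 / sin(24°) = 5.022 m
rate = 5.022 m / 264 years = 0.0190 m/yr = 19000 m/Myr

19000 m/Myr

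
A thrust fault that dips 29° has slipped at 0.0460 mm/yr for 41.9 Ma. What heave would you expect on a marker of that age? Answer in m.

1690 m

dip-slip = rate × time = 0.0460 mm/yr × 41.9 Ma = 1927 m
heave = dip-slip × cos(dip) = 1927 × cos(29°) = 1690 m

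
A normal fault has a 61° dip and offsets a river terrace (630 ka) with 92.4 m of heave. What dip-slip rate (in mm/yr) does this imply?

dip-slip = heave / cos(dip) = 92.4 m / cos(61°) = 190.6 m
rate = 190.6 m / 630 ka = 0.000303 m/yr = 0.303 mm/yr

0.303 mm/yr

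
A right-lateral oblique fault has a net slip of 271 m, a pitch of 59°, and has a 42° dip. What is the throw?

dip-slip = net slip × sin(rake) = 271 m × sin(59°) = 232.3 m
throw = dip-slip × sin(dip) = 232.3 × sin(42°) = 155 m

155 m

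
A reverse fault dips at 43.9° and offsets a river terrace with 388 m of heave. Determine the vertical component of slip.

373 m

throw = heave × tan(dip) = 388 × tan(43.9°) = 373 m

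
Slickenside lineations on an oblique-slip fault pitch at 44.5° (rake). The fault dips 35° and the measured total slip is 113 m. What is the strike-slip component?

80.6 m

strike-slip = net slip × cos(rake) = 113 m × cos(44.5°) = 80.6 m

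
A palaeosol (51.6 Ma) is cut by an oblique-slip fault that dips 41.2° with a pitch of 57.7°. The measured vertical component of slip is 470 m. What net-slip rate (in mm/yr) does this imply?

dip-slip = throw / sin(dip) = 470 / sin(41.2°) = 713.5 m
net slip = dip-slip / sin(rake) = 713.5 / sin(57.7°) = 844.2 m
rate = 844.2 m / 51.6 Ma = 0.0000164 m/yr = 0.0164 mm/yr

0.0164 mm/yr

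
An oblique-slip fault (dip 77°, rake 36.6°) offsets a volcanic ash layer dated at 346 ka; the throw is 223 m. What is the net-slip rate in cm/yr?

dip-slip = throw / sin(dip) = 223 / sin(77°) = 228.9 m
net slip = dip-slip / sin(rake) = 228.9 / sin(36.6°) = 383.9 m
rate = 383.9 m / 346 ka = 0.00111 m/yr = 0.111 cm/yr

0.111 cm/yr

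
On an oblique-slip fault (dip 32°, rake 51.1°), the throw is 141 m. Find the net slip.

dip-slip = throw / sin(dip) = 141 / sin(32°) = 266.1 m
net slip = dip-slip / sin(rake) = 266.1 / sin(51.1°) = 342 m

342 m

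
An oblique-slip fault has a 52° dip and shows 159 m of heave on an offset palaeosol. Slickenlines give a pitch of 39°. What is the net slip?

dip-slip = heave / cos(dip) = 159 / cos(52°) = 258.3 m
net slip = dip-slip / sin(rake) = 258.3 / sin(39°) = 410 m

410 m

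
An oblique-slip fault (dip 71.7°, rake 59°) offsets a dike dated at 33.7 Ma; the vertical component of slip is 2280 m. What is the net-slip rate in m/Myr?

dip-slip = throw / sin(dip) = 2280 / sin(71.7°) = 2401 m
net slip = dip-slip / sin(rake) = 2401 / sin(59°) = 2802 m
rate = 2802 m / 33.7 Ma = 0.0000831 m/yr = 83.1 m/Myr

83.1 m/Myr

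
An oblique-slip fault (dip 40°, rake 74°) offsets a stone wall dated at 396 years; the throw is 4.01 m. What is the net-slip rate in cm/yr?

1.64 cm/yr

dip-slip = throw / sin(dip) = 4.01 / sin(40°) = 6.238 m
net slip = dip-slip / sin(rake) = 6.238 / sin(74°) = 6.490 m
rate = 6.490 m / 396 years = 0.0164 m/yr = 1.64 cm/yr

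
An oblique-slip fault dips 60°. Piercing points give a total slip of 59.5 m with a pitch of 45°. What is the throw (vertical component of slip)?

dip-slip = net slip × sin(rake) = 59.5 m × sin(45°) = 42.07 m
throw = dip-slip × sin(dip) = 42.07 × sin(60°) = 36.4 m

36.4 m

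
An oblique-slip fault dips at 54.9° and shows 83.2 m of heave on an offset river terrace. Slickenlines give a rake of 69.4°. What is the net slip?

dip-slip = heave / cos(dip) = 83.2 / cos(54.9°) = 144.7 m
net slip = dip-slip / sin(rake) = 144.7 / sin(69.4°) = 155 m

155 m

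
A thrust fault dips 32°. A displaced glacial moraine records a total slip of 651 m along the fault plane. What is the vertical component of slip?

throw = dip-slip × sin(dip) = 651 m × sin(32°) = 345 m

345 m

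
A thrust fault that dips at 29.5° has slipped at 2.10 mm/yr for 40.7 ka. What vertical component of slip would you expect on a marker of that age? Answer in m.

42.1 m

dip-slip = rate × time = 2.10 mm/yr × 40.7 ka = 85.47 m
throw = dip-slip × sin(dip) = 85.47 × sin(29.5°) = 42.1 m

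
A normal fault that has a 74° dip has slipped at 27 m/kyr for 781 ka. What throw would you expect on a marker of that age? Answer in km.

20.3 km

dip-slip = rate × time = 27 m/kyr × 781 ka = 21090 m
throw = dip-slip × sin(dip) = 21090 × sin(74°) = 20300 m = 20.3 km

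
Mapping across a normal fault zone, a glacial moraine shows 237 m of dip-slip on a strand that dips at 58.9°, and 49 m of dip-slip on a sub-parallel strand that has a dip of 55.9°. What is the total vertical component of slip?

throw_A = 237 × sin(58.9°) = 202.9 m
throw_B = 49 × sin(55.9°) = 40.57 m
total = 202.9 + 40.57 = 244 m

244 m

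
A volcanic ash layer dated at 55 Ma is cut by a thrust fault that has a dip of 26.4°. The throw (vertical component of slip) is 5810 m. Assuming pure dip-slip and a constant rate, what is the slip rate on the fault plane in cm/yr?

0.0238 cm/yr

dip-slip = throw / sin(dip) = 5810 m / sin(26.4°) = 13070 m
rate = 13070 m / 55 Ma = 0.000238 m/yr = 0.0238 cm/yr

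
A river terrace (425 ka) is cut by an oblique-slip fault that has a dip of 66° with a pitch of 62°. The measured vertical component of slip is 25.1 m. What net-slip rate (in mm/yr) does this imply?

dip-slip = throw / sin(dip) = 25.1 / sin(66°) = 27.48 m
net slip = dip-slip / sin(rake) = 27.48 / sin(62°) = 31.12 m
rate = 31.12 m / 425 ka = 0.0000732 m/yr = 0.0732 mm/yr

0.0732 mm/yr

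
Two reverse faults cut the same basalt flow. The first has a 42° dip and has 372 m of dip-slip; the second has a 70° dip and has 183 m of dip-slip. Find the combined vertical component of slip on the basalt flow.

421 m

throw_A = 372 × sin(42°) = 248.9 m
throw_B = 183 × sin(70°) = 172 m
total = 248.9 + 172 = 421 m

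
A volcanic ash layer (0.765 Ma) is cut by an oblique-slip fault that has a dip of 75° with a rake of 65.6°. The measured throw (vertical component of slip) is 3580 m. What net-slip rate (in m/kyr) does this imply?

dip-slip = throw / sin(dip) = 3580 / sin(75°) = 3706 m
net slip = dip-slip / sin(rake) = 3706 / sin(65.6°) = 4070 m
rate = 4070 m / 0.765 Ma = 0.00532 m/yr = 5.32 m/kyr

5.32 m/kyr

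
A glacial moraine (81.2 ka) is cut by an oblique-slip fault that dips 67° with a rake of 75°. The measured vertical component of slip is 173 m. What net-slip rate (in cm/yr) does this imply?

dip-slip = throw / sin(dip) = 173 / sin(67°) = 187.9 m
net slip = dip-slip / sin(rake) = 187.9 / sin(75°) = 194.6 m
rate = 194.6 m / 81.2 ka = 0.00240 m/yr = 0.240 cm/yr

0.240 cm/yr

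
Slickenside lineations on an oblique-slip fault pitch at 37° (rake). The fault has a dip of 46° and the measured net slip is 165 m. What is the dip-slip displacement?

99.3 m

dip-slip = net slip × sin(rake) = 165 m × sin(37°) = 99.3 m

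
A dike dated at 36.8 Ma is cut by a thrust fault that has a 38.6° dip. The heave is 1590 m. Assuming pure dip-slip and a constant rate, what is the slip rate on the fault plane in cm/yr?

0.00553 cm/yr

dip-slip = heave / cos(dip) = 1590 m / cos(38.6°) = 2034 m
rate = 2034 m / 36.8 Ma = 0.0000553 m/yr = 0.00553 cm/yr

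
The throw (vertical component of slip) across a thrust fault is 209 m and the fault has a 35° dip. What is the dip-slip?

364 m

dip-slip = throw / sin(dip) = 209 / sin(35°) = 364 m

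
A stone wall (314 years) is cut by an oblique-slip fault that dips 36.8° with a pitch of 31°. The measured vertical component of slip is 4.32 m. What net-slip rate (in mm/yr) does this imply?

dip-slip = throw / sin(dip) = 4.32 / sin(36.8°) = 7.212 m
net slip = dip-slip / sin(rake) = 7.212 / sin(31°) = 14 m
rate = 14 m / 314 years = 0.0446 m/yr = 44.6 mm/yr

44.6 mm/yr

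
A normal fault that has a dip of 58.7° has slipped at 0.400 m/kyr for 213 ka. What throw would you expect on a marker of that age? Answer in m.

72.8 m

dip-slip = rate × time = 0.400 m/kyr × 213 ka = 85.20 m
throw = dip-slip × sin(dip) = 85.20 × sin(58.7°) = 72.8 m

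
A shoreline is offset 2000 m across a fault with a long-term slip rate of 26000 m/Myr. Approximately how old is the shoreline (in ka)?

age = offset / rate = 2000 m / (26000 m/Myr) = 76900 yr = 76.9 ka

76.9 ka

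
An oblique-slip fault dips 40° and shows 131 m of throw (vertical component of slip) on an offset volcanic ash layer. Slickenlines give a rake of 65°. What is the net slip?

225 m

dip-slip = throw / sin(dip) = 131 / sin(40°) = 203.8 m
net slip = dip-slip / sin(rake) = 203.8 / sin(65°) = 225 m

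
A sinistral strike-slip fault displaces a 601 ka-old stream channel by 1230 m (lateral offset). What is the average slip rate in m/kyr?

rate = 1230 m / 601 ka = 0.00205 m/yr = 2.05 m/kyr

2.05 m/kyr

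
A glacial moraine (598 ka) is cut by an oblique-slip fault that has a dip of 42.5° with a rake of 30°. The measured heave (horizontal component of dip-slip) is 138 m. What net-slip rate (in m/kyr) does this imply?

0.626 m/kyr

dip-slip = heave / cos(dip) = 138 / cos(42.5°) = 187.2 m
net slip = dip-slip / sin(rake) = 187.2 / sin(30°) = 374.4 m
rate = 374.4 m / 598 ka = 0.000626 m/yr = 0.626 m/kyr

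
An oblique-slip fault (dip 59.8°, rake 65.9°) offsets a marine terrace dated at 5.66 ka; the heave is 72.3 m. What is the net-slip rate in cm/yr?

2.78 cm/yr

dip-slip = heave / cos(dip) = 72.3 / cos(59.8°) = 143.7 m
net slip = dip-slip / sin(rake) = 143.7 / sin(65.9°) = 157.5 m
rate = 157.5 m / 5.66 ka = 0.0278 m/yr = 2.78 cm/yr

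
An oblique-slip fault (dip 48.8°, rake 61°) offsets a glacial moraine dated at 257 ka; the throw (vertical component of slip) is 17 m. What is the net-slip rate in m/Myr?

dip-slip = throw / sin(dip) = 17 / sin(48.8°) = 22.59 m
net slip = dip-slip / sin(rake) = 22.59 / sin(61°) = 25.83 m
rate = 25.83 m / 257 ka = 0.000101 m/yr = 101 m/Myr

101 m/Myr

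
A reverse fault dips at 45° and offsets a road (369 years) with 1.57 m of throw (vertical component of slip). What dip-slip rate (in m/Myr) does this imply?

dip-slip = throw / sin(dip) = 1.57 m / sin(45°) = 2.220 m
rate = 2.220 m / 369 years = 0.00602 m/yr = 6020 m/Myr

6020 m/Myr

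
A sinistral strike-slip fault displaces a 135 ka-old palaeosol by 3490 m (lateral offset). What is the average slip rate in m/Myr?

rate = 3490 m / 135 ka = 0.0259 m/yr = 25900 m/Myr

25900 m/Myr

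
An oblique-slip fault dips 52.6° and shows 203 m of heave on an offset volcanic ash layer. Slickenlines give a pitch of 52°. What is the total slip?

dip-slip = heave / cos(dip) = 203 / cos(52.6°) = 334.2 m
net slip = dip-slip / sin(rake) = 334.2 / sin(52°) = 424 m

424 m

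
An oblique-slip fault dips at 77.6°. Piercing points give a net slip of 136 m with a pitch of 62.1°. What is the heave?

dip-slip = net slip × sin(rake) = 136 m × sin(62.1°) = 120.2 m
heave = dip-slip × cos(dip) = 120.2 × cos(77.6°) = 25.8 m

25.8 m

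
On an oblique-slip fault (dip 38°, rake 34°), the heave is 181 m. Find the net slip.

411 m

dip-slip = heave / cos(dip) = 181 / cos(38°) = 229.7 m
net slip = dip-slip / sin(rake) = 229.7 / sin(34°) = 411 m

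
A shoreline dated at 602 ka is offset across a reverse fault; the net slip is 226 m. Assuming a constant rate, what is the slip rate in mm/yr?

rate = 226 m / 602 ka = 0.000375 m/yr = 0.375 mm/yr

0.375 mm/yr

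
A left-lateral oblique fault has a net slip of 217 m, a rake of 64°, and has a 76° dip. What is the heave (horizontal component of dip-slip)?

47.2 m

dip-slip = net slip × sin(rake) = 217 m × sin(64°) = 195 m
heave = dip-slip × cos(dip) = 195 × cos(76°) = 47.2 m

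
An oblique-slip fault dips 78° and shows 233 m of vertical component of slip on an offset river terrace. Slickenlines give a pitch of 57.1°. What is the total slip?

284 m

dip-slip = throw / sin(dip) = 233 / sin(78°) = 238.2 m
net slip = dip-slip / sin(rake) = 238.2 / sin(57.1°) = 284 m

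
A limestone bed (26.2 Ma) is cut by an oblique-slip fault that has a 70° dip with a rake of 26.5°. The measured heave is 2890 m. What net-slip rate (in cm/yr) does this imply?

dip-slip = heave / cos(dip) = 2890 / cos(70°) = 8450 m
net slip = dip-slip / sin(rake) = 8450 / sin(26.5°) = 18940 m
rate = 18940 m / 26.2 Ma = 0.000723 m/yr = 0.0723 cm/yr

0.0723 cm/yr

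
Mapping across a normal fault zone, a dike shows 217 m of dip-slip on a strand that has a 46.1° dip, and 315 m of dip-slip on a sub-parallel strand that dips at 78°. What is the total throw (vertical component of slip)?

464 m

throw_A = 217 × sin(46.1°) = 156.4 m
throw_B = 315 × sin(78°) = 308.1 m
total = 156.4 + 308.1 = 464 m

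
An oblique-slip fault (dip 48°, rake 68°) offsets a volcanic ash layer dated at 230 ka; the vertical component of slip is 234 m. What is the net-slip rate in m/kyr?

dip-slip = throw / sin(dip) = 234 / sin(48°) = 314.9 m
net slip = dip-slip / sin(rake) = 314.9 / sin(68°) = 339.6 m
rate = 339.6 m / 230 ka = 0.00148 m/yr = 1.48 m/kyr

1.48 m/kyr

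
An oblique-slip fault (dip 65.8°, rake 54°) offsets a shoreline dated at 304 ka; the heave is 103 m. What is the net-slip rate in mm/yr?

dip-slip = heave / cos(dip) = 103 / cos(65.8°) = 251.3 m
net slip = dip-slip / sin(rake) = 251.3 / sin(54°) = 310.6 m
rate = 310.6 m / 304 ka = 0.00102 m/yr = 1.02 mm/yr

1.02 mm/yr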